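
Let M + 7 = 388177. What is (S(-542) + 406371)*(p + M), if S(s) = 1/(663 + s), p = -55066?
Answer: 16379020808768/121 ≈ 1.3536e+11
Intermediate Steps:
M = 388170 (M = -7 + 388177 = 388170)
(S(-542) + 406371)*(p + M) = (1/(663 - 542) + 406371)*(-55066 + 388170) = (1/121 + 406371)*333104 = (49170892/121)*333104 = 16379020808768/121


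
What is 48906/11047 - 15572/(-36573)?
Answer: 1960663022/404021931 ≈ 4.8529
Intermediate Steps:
48906/11047 - 15572/(-36573) = 48906*(1/11047) - 15572*(-1/36573) = 48906/11047 + 15572/36573 = 1960663022/404021931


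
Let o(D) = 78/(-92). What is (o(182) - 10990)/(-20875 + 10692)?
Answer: 505579/468418 ≈ 1.0793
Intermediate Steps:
o(D) = -39/46 (o(D) = 78*(-1/92) = -39/46)
(o(182) - 10990)/(-20875 + 10692) = (-39/46 - 10990)/(-20875 + 10692) = -505579/46/(-10183) = -505579/46*(-1/10183) = 505579/468418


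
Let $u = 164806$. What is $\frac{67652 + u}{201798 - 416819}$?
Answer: $- \frac{4386}{4057} \approx -1.0811$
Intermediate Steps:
$\frac{67652 + u}{201798 - 416819} = \frac{67652 + 164806}{201798 - 416819} = \frac{232458}{-215021} = 232458 \left(- \frac{1}{215021}\right) = - \frac{4386}{4057}$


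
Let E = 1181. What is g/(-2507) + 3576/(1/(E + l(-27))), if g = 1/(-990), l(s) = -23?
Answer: 10277691985441/2481930 ≈ 4.1410e+6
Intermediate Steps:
g = -1/990 ≈ -0.0010101
g/(-2507) + 3576/(1/(E + l(-27))) = -1/990/(-2507) + 3576/(1/(1181 - 23)) = -1/990*(-1/2507) + 3576/(1/1158) = 1/2481930 + 3576/(1/1158) = 1/2481930 + 3576*1158 = 1/2481930 + 4141008 = 10277691985441/2481930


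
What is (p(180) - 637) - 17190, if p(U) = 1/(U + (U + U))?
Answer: -9626579/540 ≈ -17827.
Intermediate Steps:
p(U) = 1/(3*U) (p(U) = 1/(U + 2*U) = 1/(3*U))
(p(180) - 637) - 17190 = ((1/3)/180 - 637) - 17190 = ((1/3)*(1/180) - 637) - 17190 = (1/540 - 637) - 17190 = -343979/540 - 17190 = -9626579/540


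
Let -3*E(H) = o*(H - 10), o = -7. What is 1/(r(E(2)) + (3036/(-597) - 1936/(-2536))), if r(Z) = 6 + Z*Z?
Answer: 567747/198780956 ≈ 0.0028561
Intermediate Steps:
E(H) = -70/3 + 7*H/3 (E(H) = -(-7)*(H - 10)/3 = -(-7)*(-10 + H)/3 = -(70 - 7*H)/3 = -70/3 + 7*H/3)
r(Z) = 6 + Z²
1/(r(E(2)) + (3036/(-597) - 1936/(-2536))) = 1/((6 + (-70/3 + (7/3)*2)²) + (3036/(-597) - 1936/(-2536))) = 1/((6 + (-70/3 + 14/3)²) + (3036*(-1/597) - 1936*(-1/2536))) = 1/((6 + (-56/3)²) + (-1012/199 + 242/317)) = 1/((6 + 3136/9) - 272646/63083) = 1/(3190/9 - 272646/63083) = 1/(198780956/567747) = 567747/198780956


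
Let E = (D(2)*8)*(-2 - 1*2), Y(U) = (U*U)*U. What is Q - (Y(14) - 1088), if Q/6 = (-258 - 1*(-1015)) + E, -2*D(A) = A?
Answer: 3078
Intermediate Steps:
D(A) = -A/2
Y(U) = U**3 (Y(U) = U**2*U = U**3)
E = 32 (E = (-1/2*2*8)*(-2 - 1*2) = (-1*8)*(-2 - 2) = -8*(-4) = 32)
Q = 4734 (Q = 6*((-258 - 1*(-1015)) + 32) = 6*((-258 + 1015) + 32) = 6*(757 + 32) = 6*789 = 4734)
Q - (Y(14) - 1088) = 4734 - (14**3 - 1088) = 4734 - (2744 - 1088) = 4734 - 1*1656 = 4734 - 1656 = 3078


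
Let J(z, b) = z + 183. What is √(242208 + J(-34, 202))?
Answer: √242357 ≈ 492.30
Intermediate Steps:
J(z, b) = 183 + z
√(242208 + J(-34, 202)) = √(242208 + (183 - 34)) = √(242208 + 149) = √242357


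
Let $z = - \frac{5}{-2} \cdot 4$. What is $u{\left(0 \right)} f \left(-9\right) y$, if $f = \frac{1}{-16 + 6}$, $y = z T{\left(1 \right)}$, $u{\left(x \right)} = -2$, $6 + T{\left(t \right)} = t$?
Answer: $90$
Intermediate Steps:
$T{\left(t \right)} = -6 + t$
$z = 10$ ($z = \left(-5\right) \left(- \frac{1}{2}\right) 4 = \frac{5}{2} \cdot 4 = 10$)
$y = -50$ ($y = 10 \left(-6 + 1\right) = 10 \left(-5\right) = -50$)
$f = - \frac{1}{10}$ ($f = \frac{1}{-10} = - \frac{1}{10} \approx -0.1$)
$u{\left(0 \right)} f \left(-9\right) y = \left(-2\right) \left(- \frac{1}{10}\right) \left(-9\right) \left(-50\right) = \frac{1}{5} \left(-9\right) \left(-50\right) = \left(- \frac{9}{5}\right) \left(-50\right) = 90$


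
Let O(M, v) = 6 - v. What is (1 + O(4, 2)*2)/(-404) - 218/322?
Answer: -45485/65044 ≈ -0.69930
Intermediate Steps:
(1 + O(4, 2)*2)/(-404) - 218/322 = (1 + (6 - 1*2)*2)/(-404) - 218/322 = (1 + (6 - 2)*2)*(-1/404) - 218*1/322 = (1 + 4*2)*(-1/404) - 109/161 = (1 + 8)*(-1/404) - 109/161 = 9*(-1/404) - 109/161 = -9/404 - 109/161 = -45485/65044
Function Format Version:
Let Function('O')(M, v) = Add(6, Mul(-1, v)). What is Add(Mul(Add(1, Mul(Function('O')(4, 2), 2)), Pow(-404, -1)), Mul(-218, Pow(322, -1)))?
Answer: Rational(-45485, 65044) ≈ -0.69930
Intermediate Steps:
Add(Mul(Add(1, Mul(Function('O')(4, 2), 2)), Pow(-404, -1)), Mul(-218, Pow(322, -1))) = Add(Mul(Add(1, Mul(Add(6, Mul(-1, 2)), 2)), Pow(-404, -1)), Mul(-218, Pow(322, -1))) = Add(Mul(Add(1, Mul(Add(6, -2), 2)), Rational(-1, 404)), Mul(-218, Rational(1, 322))) = Add(Mul(Add(1, Mul(4, 2)), Rational(-1, 404)), Rational(-109, 161)) = Add(Mul(Add(1, 8), Rational(-1, 404)), Rational(-109, 161)) = Add(Mul(9, Rational(-1, 404)), Rational(-109, 161)) = Add(Rational(-9, 404), Rational(-109, 161)) = Rational(-45485, 65044)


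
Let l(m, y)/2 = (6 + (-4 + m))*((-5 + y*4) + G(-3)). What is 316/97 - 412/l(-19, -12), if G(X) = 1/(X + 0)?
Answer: 399787/131920 ≈ 3.0305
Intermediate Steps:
G(X) = 1/X
l(m, y) = 2*(2 + m)*(-16/3 + 4*y) (l(m, y) = 2*((6 + (-4 + m))*((-5 + y*4) + 1/(-3))) = 2*((2 + m)*((-5 + 4*y) - ⅓)) = 2*((2 + m)*(-16/3 + 4*y)) = 2*(2 + m)*(-16/3 + 4*y))
316/97 - 412/l(-19, -12) = 316/97 - 412/(-64/3 + 16*(-12) - 32/3*(-19) + 8*(-19)*(-12)) = 316*(1/97) - 412/(-64/3 - 192 + 608/3 + 1824) = 316/97 - 412/5440/3 = 316/97 - 412*3/5440 = 316/97 - 309/1360 = 399787/131920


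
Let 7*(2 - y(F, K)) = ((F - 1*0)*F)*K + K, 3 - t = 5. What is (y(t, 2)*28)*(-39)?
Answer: -624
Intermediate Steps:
t = -2 (t = 3 - 1*5 = 3 - 5 = -2)
y(F, K) = 2 - K/7 - K*F²/7 (y(F, K) = 2 - (((F - 1*0)*F)*K + K)/7 = 2 - (((F + 0)*F)*K + K)/7 = 2 - ((F*F)*K + K)/7 = 2 - (F²*K + K)/7 = 2 - (K*F² + K)/7 = 2 - (K + K*F²)/7 = 2 + (-K/7 - K*F²/7) = 2 - K/7 - K*F²/7)
(y(t, 2)*28)*(-39) = ((2 - ⅐*2 - ⅐*2*(-2)²)*28)*(-39) = ((2 - 2/7 - ⅐*2*4)*28)*(-39) = ((2 - 2/7 - 8/7)*28)*(-39) = ((4/7)*28)*(-39) = 16*(-39) = -624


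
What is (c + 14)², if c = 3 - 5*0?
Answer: 289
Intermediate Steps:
c = 3 (c = 3 + 0 = 3)
(c + 14)² = (3 + 14)² = 17² = 289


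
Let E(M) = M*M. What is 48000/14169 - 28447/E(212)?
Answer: 584748819/212270512 ≈ 2.7547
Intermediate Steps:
E(M) = M**2
48000/14169 - 28447/E(212) = 48000/14169 - 28447/(212**2) = 48000*(1/14169) - 28447/44944 = 16000/4723 - 28447*1/44944 = 16000/4723 - 28447/44944 = 584748819/212270512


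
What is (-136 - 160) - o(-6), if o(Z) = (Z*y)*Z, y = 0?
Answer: -296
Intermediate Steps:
o(Z) = 0 (o(Z) = (Z*0)*Z = 0*Z = 0)
(-136 - 160) - o(-6) = (-136 - 160) - 1*0 = -296 + 0 = -296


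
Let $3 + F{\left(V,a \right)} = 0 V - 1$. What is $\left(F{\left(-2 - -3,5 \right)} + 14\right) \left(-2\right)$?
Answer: $-20$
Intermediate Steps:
$F{\left(V,a \right)} = -4$ ($F{\left(V,a \right)} = -3 - \left(1 + 0 V\right) = -3 + \left(0 - 1\right) = -3 - 1 = -4$)
$\left(F{\left(-2 - -3,5 \right)} + 14\right) \left(-2\right) = \left(-4 + 14\right) \left(-2\right) = 10 \left(-2\right) = -20$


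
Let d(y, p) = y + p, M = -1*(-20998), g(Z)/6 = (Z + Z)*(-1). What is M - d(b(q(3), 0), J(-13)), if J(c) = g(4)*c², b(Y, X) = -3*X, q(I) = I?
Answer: 29110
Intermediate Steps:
g(Z) = -12*Z (g(Z) = 6*((Z + Z)*(-1)) = 6*((2*Z)*(-1)) = 6*(-2*Z) = -12*Z)
M = 20998
J(c) = -48*c² (J(c) = (-12*4)*c² = -48*c²)
d(y, p) = p + y
M - d(b(q(3), 0), J(-13)) = 20998 - (-48*(-13)² - 3*0) = 20998 - (-48*169 + 0) = 20998 - (-8112 + 0) = 20998 - 1*(-8112) = 20998 + 8112 = 29110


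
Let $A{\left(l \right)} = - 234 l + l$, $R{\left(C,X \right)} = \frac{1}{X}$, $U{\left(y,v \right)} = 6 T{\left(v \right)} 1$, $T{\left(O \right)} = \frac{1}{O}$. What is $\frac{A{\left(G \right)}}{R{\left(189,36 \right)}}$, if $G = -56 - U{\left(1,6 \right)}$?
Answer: $478116$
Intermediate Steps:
$U{\left(y,v \right)} = \frac{6}{v}$ ($U{\left(y,v \right)} = \frac{6}{v} 1 = \frac{6}{v}$)
$G = -57$ ($G = -56 - \frac{6}{6} = -56 - 6 \cdot \frac{1}{6} = -56 - 1 = -57$)
$A{\left(l \right)} = - 233 l$
$\frac{A{\left(G \right)}}{R{\left(189,36 \right)}} = \frac{\left(-233\right) \left(-57\right)}{\frac{1}{36}} = 13281 \frac{1}{\frac{1}{36}} = 13281 \cdot 36 = 478116$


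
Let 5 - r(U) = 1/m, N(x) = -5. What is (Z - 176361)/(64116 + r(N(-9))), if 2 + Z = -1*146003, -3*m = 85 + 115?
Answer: -64473200/12824203 ≈ -5.0275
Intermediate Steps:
m = -200/3 (m = -(85 + 115)/3 = -1/3*200 = -200/3 ≈ -66.667)
Z = -146005 (Z = -2 - 1*146003 = -2 - 146003 = -146005)
r(U) = 1003/200 (r(U) = 5 - 1/(-200/3) = 5 - 1*(-3/200) = 5 + 3/200 = 1003/200)
(Z - 176361)/(64116 + r(N(-9))) = (-146005 - 176361)/(64116 + 1003/200) = -322366/12824203/200 = -322366*200/12824203 = -64473200/12824203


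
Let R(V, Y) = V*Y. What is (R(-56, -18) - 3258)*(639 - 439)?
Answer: -450000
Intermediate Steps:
(R(-56, -18) - 3258)*(639 - 439) = (-56*(-18) - 3258)*(639 - 439) = (1008 - 3258)*200 = -2250*200 = -450000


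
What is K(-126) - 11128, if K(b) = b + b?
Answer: -11380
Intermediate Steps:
K(b) = 2*b
K(-126) - 11128 = 2*(-126) - 11128 = -252 - 11128 = -11380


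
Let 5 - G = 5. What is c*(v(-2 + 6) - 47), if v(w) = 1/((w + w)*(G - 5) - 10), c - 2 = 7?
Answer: -21159/50 ≈ -423.18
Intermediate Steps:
G = 0 (G = 5 - 1*5 = 5 - 5 = 0)
c = 9 (c = 2 + 7 = 9)
v(w) = 1/(-10 - 10*w) (v(w) = 1/((w + w)*(0 - 5) - 10) = 1/((2*w)*(-5) - 10) = 1/(-10*w - 10) = 1/(-10 - 10*w))
c*(v(-2 + 6) - 47) = 9*(-1/(10 + 10*(-2 + 6)) - 47) = 9*(-1/(10 + 10*4) - 47) = 9*(-1/(10 + 40) - 47) = 9*(-1/50 - 47) = 9*(-2351/50) = -21159/50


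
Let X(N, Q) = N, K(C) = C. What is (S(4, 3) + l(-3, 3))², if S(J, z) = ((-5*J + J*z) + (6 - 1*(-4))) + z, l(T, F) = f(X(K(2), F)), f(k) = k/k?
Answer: 36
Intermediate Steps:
f(k) = 1
l(T, F) = 1
S(J, z) = 10 + z - 5*J + J*z (S(J, z) = ((-5*J + J*z) + (6 + 4)) + z = ((-5*J + J*z) + 10) + z = (10 - 5*J + J*z) + z = 10 + z - 5*J + J*z)
(S(4, 3) + l(-3, 3))² = ((10 + 3 - 5*4 + 4*3) + 1)² = ((10 + 3 - 20 + 12) + 1)² = (5 + 1)² = 6² = 36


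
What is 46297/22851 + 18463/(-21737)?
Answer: 584459876/496712187 ≈ 1.1767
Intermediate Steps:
46297/22851 + 18463/(-21737) = 46297*(1/22851) + 18463*(-1/21737) = 46297/22851 - 18463/21737 = 584459876/496712187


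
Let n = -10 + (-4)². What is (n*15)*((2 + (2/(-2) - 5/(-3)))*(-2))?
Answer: -480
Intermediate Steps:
n = 6 (n = -10 + 16 = 6)
(n*15)*((2 + (2/(-2) - 5/(-3)))*(-2)) = (6*15)*((2 + (2/(-2) - 5/(-3)))*(-2)) = 90*((2 + (2*(-½) - 5*(-⅓)))*(-2)) = 90*((2 + (-1 + 5/3))*(-2)) = 90*((2 + ⅔)*(-2)) = 90*((8/3)*(-2)) = 90*(-16/3) = -480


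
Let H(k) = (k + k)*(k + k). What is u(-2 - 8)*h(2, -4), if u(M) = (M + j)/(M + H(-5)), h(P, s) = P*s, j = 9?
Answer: 4/45 ≈ 0.088889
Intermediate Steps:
H(k) = 4*k² (H(k) = (2*k)*(2*k) = 4*k²)
u(M) = (9 + M)/(100 + M) (u(M) = (M + 9)/(M + 4*(-5)²) = (9 + M)/(M + 4*25) = (9 + M)/(M + 100) = (9 + M)/(100 + M))
u(-2 - 8)*h(2, -4) = ((9 + (-2 - 8))/(100 + (-2 - 8)))*(2*(-4)) = ((9 - 10)/(100 - 10))*(-8) = (-1/90)*(-8) = ((1/90)*(-1))*(-8) = -1/90*(-8) = 4/45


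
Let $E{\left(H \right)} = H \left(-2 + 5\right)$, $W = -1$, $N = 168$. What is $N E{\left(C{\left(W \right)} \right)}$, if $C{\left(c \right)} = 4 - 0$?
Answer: $2016$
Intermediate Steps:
$C{\left(c \right)} = 4$ ($C{\left(c \right)} = 4 + 0 = 4$)
$E{\left(H \right)} = 3 H$ ($E{\left(H \right)} = H 3 = 3 H$)
$N E{\left(C{\left(W \right)} \right)} = 168 \cdot 3 \cdot 4 = 168 \cdot 12 = 2016$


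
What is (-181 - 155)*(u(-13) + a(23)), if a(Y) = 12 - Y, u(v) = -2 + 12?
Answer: 336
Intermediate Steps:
u(v) = 10
(-181 - 155)*(u(-13) + a(23)) = (-181 - 155)*(10 + (12 - 1*23)) = -336*(10 + (12 - 23)) = -336*(10 - 11) = -336*(-1) = 336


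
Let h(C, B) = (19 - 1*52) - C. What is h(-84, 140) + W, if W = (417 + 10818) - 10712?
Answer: 574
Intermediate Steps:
h(C, B) = -33 - C (h(C, B) = (19 - 52) - C = -33 - C)
W = 523 (W = 11235 - 10712 = 523)
h(-84, 140) + W = (-33 - 1*(-84)) + 523 = (-33 + 84) + 523 = 51 + 523 = 574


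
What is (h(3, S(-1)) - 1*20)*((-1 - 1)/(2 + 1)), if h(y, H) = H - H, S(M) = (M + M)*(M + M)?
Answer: 40/3 ≈ 13.333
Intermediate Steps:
S(M) = 4*M² (S(M) = (2*M)*(2*M) = 4*M²)
h(y, H) = 0
(h(3, S(-1)) - 1*20)*((-1 - 1)/(2 + 1)) = (0 - 1*20)*((-1 - 1)/(2 + 1)) = (0 - 20)*(-2/3) = -(-40)/3 = -20*(-⅔) = 40/3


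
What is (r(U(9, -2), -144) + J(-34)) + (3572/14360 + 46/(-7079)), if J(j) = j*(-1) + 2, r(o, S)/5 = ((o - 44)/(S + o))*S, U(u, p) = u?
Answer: -11468482499/76240830 ≈ -150.42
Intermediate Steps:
r(o, S) = 5*S*(-44 + o)/(S + o) (r(o, S) = 5*(((o - 44)/(S + o))*S) = 5*(((-44 + o)/(S + o))*S) = 5*(S*(-44 + o)/(S + o)) = 5*S*(-44 + o)/(S + o))
J(j) = 2 - j (J(j) = -j + 2 = 2 - j)
(r(U(9, -2), -144) + J(-34)) + (3572/14360 + 46/(-7079)) = (5*(-144)*(-44 + 9)/(-144 + 9) + (2 - 1*(-34))) + (3572/14360 + 46/(-7079)) = (5*(-144)*(-35)/(-135) + (2 + 34)) + (3572*(1/14360) + 46*(-1/7079)) = (5*(-144)*(-1/135)*(-35) + 36) + (893/3590 - 46/7079) = (-560/3 + 36) + 6156407/25413610 = -452/3 + 6156407/25413610 = -11468482499/76240830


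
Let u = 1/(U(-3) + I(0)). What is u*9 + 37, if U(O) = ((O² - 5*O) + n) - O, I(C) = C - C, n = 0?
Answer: 112/3 ≈ 37.333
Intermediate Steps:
I(C) = 0
U(O) = O² - 6*O (U(O) = ((O² - 5*O) + 0) - O = (O² - 5*O) - O = O² - 6*O)
u = 1/27 (u = 1/(-3*(-6 - 3) + 0) = 1/(-3*(-9) + 0) = 1/(27 + 0) = 1/27 ≈ 0.037037)
u*9 + 37 = (1/27)*9 + 37 = ⅓ + 37 = 112/3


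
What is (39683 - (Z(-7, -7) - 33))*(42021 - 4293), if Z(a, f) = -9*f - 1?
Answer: 1496066112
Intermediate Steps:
Z(a, f) = -1 - 9*f
(39683 - (Z(-7, -7) - 33))*(42021 - 4293) = (39683 - ((-1 - 9*(-7)) - 33))*(42021 - 4293) = (39683 - ((-1 + 63) - 33))*37728 = (39683 - (62 - 33))*37728 = (39683 - 1*29)*37728 = (39683 - 29)*37728 = 39654*37728 = 1496066112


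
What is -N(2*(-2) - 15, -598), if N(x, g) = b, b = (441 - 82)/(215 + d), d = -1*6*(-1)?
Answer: -359/221 ≈ -1.6244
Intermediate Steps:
d = 6 (d = -6*(-1) = 6)
b = 359/221 (b = (441 - 82)/(215 + 6) = 359/221 ≈ 1.6244)
N(x, g) = 359/221
-N(2*(-2) - 15, -598) = -1*359/221 = -359/221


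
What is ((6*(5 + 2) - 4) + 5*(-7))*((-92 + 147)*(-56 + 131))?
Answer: 12375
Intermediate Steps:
((6*(5 + 2) - 4) + 5*(-7))*((-92 + 147)*(-56 + 131)) = ((6*7 - 4) - 35)*(55*75) = ((42 - 4) - 35)*4125 = (38 - 35)*4125 = 3*4125 = 12375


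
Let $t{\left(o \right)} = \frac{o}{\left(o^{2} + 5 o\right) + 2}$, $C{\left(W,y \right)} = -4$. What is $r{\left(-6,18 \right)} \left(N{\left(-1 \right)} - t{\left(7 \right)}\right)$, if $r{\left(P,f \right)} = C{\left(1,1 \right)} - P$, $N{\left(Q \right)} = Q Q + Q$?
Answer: $- \frac{7}{43} \approx -0.16279$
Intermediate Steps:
$N{\left(Q \right)} = Q + Q^{2}$ ($N{\left(Q \right)} = Q^{2} + Q = Q + Q^{2}$)
$t{\left(o \right)} = \frac{o}{2 + o^{2} + 5 o}$
$r{\left(P,f \right)} = -4 - P$
$r{\left(-6,18 \right)} \left(N{\left(-1 \right)} - t{\left(7 \right)}\right) = \left(-4 - -6\right) \left(- (1 - 1) - \frac{7}{2 + 7^{2} + 5 \cdot 7}\right) = \left(-4 + 6\right) \left(\left(-1\right) 0 - \frac{7}{2 + 49 + 35}\right) = 2 \left(0 - \frac{7}{86}\right) = 2 \left(- \frac{7}{86}\right) = - \frac{7}{43}$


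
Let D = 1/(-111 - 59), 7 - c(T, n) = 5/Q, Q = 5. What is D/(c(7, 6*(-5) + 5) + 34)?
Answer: -1/6800 ≈ -0.00014706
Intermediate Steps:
c(T, n) = 6 (c(T, n) = 7 - 5/5 = 7 - 1*1 = 7 - 1 = 6)
D = -1/170 (D = 1/(-170) = -1/170 ≈ -0.0058824)
D/(c(7, 6*(-5) + 5) + 34) = -1/170/(6 + 34) = -1/170/40 = (1/40)*(-1/170) = -1/6800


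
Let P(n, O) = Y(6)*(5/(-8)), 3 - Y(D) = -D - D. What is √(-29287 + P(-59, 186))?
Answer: I*√468742/4 ≈ 171.16*I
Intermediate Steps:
Y(D) = 3 + 2*D (Y(D) = 3 - (-D - D) = 3 - (-2)*D = 3 + 2*D)
P(n, O) = -75/8 (P(n, O) = (3 + 2*6)*(5/(-8)) = (3 + 12)*(5*(-⅛)) = 15*(-5/8) = -75/8)
√(-29287 + P(-59, 186)) = √(-29287 - 75/8) = √(-234371/8) = I*√468742/4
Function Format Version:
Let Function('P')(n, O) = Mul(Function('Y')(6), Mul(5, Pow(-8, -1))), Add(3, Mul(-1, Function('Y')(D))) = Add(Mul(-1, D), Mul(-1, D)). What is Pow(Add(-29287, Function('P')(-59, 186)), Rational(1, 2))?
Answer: Mul(Rational(1, 4), I, Pow(468742, Rational(1, 2))) ≈ Mul(171.16, I)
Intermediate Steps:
Function('Y')(D) = Add(3, Mul(2, D)) (Function('Y')(D) = Add(3, Mul(-1, Add(Mul(-1, D), Mul(-1, D)))) = Add(3, Mul(-1, Mul(-2, D))) = Add(3, Mul(2, D)))
Function('P')(n, O) = Rational(-75, 8) (Function('P')(n, O) = Mul(Add(3, Mul(2, 6)), Mul(5, Pow(-8, -1))) = Mul(Add(3, 12), Mul(5, Rational(-1, 8))) = Mul(15, Rational(-5, 8)) = Rational(-75, 8))
Pow(Add(-29287, Function('P')(-59, 186)), Rational(1, 2)) = Pow(Add(-29287, Rational(-75, 8)), Rational(1, 2)) = Pow(Rational(-234371, 8), Rational(1, 2)) = Mul(Rational(1, 4), I, Pow(468742, Rational(1, 2)))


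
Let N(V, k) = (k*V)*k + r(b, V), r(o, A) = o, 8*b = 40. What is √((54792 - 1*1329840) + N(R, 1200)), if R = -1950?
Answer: I*√2809275043 ≈ 53003.0*I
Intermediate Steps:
b = 5 (b = (⅛)*40 = 5)
N(V, k) = 5 + V*k² (N(V, k) = (k*V)*k + 5 = (V*k)*k + 5 = V*k² + 5 = 5 + V*k²)
√((54792 - 1*1329840) + N(R, 1200)) = √((54792 - 1*1329840) + (5 - 1950*1200²)) = √((54792 - 1329840) + (5 - 1950*1440000)) = √(-1275048 + (5 - 2808000000)) = √(-1275048 - 2807999995) = √(-2809275043) = I*√2809275043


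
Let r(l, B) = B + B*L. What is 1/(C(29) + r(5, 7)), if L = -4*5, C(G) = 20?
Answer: -1/113 ≈ -0.0088496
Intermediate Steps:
L = -20
r(l, B) = -19*B (r(l, B) = B + B*(-20) = B - 20*B = -19*B)
1/(C(29) + r(5, 7)) = 1/(20 - 19*7) = 1/(20 - 133) = 1/(-113) = -1/113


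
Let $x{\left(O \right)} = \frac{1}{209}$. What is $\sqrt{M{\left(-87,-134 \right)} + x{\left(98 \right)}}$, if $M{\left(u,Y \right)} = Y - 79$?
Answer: $\frac{2 i \sqrt{2325961}}{209} \approx 14.594 i$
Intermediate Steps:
$M{\left(u,Y \right)} = -79 + Y$
$x{\left(O \right)} = \frac{1}{209}$
$\sqrt{M{\left(-87,-134 \right)} + x{\left(98 \right)}} = \sqrt{\left(-79 - 134\right) + \frac{1}{209}} = \sqrt{-213 + \frac{1}{209}} = \sqrt{- \frac{44516}{209}} = \frac{2 i \sqrt{2325961}}{209}$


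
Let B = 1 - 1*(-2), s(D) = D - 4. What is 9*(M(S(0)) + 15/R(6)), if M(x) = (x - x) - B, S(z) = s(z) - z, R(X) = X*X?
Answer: -93/4 ≈ -23.250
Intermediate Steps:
s(D) = -4 + D
R(X) = X²
B = 3 (B = 1 + 2 = 3)
S(z) = -4 (S(z) = (-4 + z) - z = -4)
M(x) = -3 (M(x) = (x - x) - 1*3 = 0 - 3 = -3)
9*(M(S(0)) + 15/R(6)) = 9*(-3 + 15/(6²)) = 9*(-3 + 15/36) = 9*(-3 + 15*(1/36)) = 9*(-3 + 5/12) = 9*(-31/12) = -93/4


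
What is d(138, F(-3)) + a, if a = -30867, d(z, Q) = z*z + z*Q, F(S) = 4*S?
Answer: -13479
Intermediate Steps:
d(z, Q) = z² + Q*z
d(138, F(-3)) + a = 138*(4*(-3) + 138) - 30867 = 138*(-12 + 138) - 30867 = 138*126 - 30867 = 17388 - 30867 = -13479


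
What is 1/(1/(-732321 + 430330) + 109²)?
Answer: 301991/3587955070 ≈ 8.4168e-5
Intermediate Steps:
1/(1/(-732321 + 430330) + 109²) = 1/(1/(-301991) + 11881) = 1/(-1/301991 + 11881) = 1/(3587955070/301991) = 301991/3587955070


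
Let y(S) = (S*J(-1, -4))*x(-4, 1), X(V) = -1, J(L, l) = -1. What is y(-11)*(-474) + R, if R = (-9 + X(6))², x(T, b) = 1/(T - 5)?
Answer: 2038/3 ≈ 679.33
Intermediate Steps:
x(T, b) = 1/(-5 + T)
y(S) = S/9 (y(S) = (S*(-1))/(-5 - 4) = -S/(-9) = -S*(-⅑) = S/9)
R = 100 (R = (-9 - 1)² = (-10)² = 100)
y(-11)*(-474) + R = ((⅑)*(-11))*(-474) + 100 = -11/9*(-474) + 100 = 1738/3 + 100 = 2038/3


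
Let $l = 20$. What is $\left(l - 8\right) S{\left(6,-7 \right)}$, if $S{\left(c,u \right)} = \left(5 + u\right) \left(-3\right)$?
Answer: $72$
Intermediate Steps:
$S{\left(c,u \right)} = -15 - 3 u$
$\left(l - 8\right) S{\left(6,-7 \right)} = \left(20 - 8\right) \left(-15 - -21\right) = 12 \left(-15 + 21\right) = 12 \cdot 6 = 72$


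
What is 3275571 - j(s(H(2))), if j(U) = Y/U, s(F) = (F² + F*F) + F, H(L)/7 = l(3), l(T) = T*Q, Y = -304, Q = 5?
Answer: 72570275809/22155 ≈ 3.2756e+6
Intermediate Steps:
l(T) = 5*T (l(T) = T*5 = 5*T)
H(L) = 105 (H(L) = 7*(5*3) = 7*15 = 105)
s(F) = F + 2*F² (s(F) = (F² + F²) + F = 2*F² + F = F + 2*F²)
j(U) = -304/U
3275571 - j(s(H(2))) = 3275571 - (-304)/(105*(1 + 2*105)) = 3275571 - (-304)/(105*(1 + 210)) = 3275571 - (-304)/(105*211) = 3275571 - (-304)/22155 = 3275571 - 1*(-304/22155) = 3275571 + 304/22155 = 72570275809/22155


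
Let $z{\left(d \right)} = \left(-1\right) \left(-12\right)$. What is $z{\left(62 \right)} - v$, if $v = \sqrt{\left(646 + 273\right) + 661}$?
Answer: $12 - 2 \sqrt{395} \approx -27.749$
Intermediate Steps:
$z{\left(d \right)} = 12$
$v = 2 \sqrt{395}$ ($v = \sqrt{919 + 661} = \sqrt{1580} = 2 \sqrt{395} \approx 39.749$)
$z{\left(62 \right)} - v = 12 - 2 \sqrt{395}$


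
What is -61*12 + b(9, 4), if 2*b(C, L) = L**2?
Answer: -724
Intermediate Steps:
b(C, L) = L**2/2
-61*12 + b(9, 4) = -61*12 + (1/2)*4**2 = -732 + (1/2)*16 = -732 + 8 = -724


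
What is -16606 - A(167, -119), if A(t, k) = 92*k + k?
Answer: -5539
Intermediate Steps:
A(t, k) = 93*k
-16606 - A(167, -119) = -16606 - 93*(-119) = -16606 - 1*(-11067) = -16606 + 11067 = -5539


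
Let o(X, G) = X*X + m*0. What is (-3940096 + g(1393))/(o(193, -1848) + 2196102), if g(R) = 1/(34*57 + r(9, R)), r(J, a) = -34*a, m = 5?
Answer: -178974920705/101447735824 ≈ -1.7642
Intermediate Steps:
o(X, G) = X² (o(X, G) = X*X + 5*0 = X² + 0 = X²)
g(R) = 1/(1938 - 34*R) (g(R) = 1/(34*57 - 34*R) = 1/(1938 - 34*R))
(-3940096 + g(1393))/(o(193, -1848) + 2196102) = (-3940096 - 1/(-1938 + 34*1393))/(193² + 2196102) = (-3940096 - 1/(-1938 + 47362))/(37249 + 2196102) = (-3940096 - 1/45424)/2233351 = (-3940096 - 1*1/45424)*(1/2233351) = (-3940096 - 1/45424)*(1/2233351) = -178974920705/45424*1/2233351 = -178974920705/101447735824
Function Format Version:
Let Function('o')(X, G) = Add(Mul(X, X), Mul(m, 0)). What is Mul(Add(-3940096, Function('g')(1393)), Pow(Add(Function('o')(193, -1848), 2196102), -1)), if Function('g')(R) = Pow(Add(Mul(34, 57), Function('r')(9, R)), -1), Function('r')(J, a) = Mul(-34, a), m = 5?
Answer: Rational(-178974920705, 101447735824) ≈ -1.7642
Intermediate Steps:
Function('o')(X, G) = Pow(X, 2) (Function('o')(X, G) = Add(Mul(X, X), Mul(5, 0)) = Add(Pow(X, 2), 0) = Pow(X, 2))
Function('g')(R) = Pow(Add(1938, Mul(-34, R)), -1) (Function('g')(R) = Pow(Add(Mul(34, 57), Mul(-34, R)), -1) = Pow(Add(1938, Mul(-34, R)), -1))
Mul(Add(-3940096, Function('g')(1393)), Pow(Add(Function('o')(193, -1848), 2196102), -1)) = Mul(Add(-3940096, Mul(-1, Pow(Add(-1938, Mul(34, 1393)), -1))), Pow(Add(Pow(193, 2), 2196102), -1)) = Mul(Add(-3940096, Mul(-1, Pow(Add(-1938, 47362), -1))), Pow(Add(37249, 2196102), -1)) = Mul(Add(-3940096, Mul(-1, Pow(45424, -1))), Pow(2233351, -1)) = Mul(Add(-3940096, Mul(-1, Rational(1, 45424))), Rational(1, 2233351)) = Mul(Add(-3940096, Rational(-1, 45424)), Rational(1, 2233351)) = Mul(Rational(-178974920705, 45424), Rational(1, 2233351)) = Rational(-178974920705, 101447735824)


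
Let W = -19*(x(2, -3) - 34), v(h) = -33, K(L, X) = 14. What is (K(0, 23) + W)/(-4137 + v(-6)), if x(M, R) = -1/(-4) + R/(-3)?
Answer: -509/3336 ≈ -0.15258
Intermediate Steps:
x(M, R) = ¼ - R/3 (x(M, R) = -1*(-¼) + R*(-⅓) = ¼ - R/3)
W = 2489/4 (W = -19*((¼ - ⅓*(-3)) - 34) = -19*((¼ + 1) - 34) = -19*(5/4 - 34) = -19*(-131/4) = 2489/4 ≈ 622.25)
(K(0, 23) + W)/(-4137 + v(-6)) = (14 + 2489/4)/(-4137 - 33) = (2545/4)/(-4170) = (2545/4)*(-1/4170) = -509/3336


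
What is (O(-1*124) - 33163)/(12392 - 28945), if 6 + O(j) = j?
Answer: 33293/16553 ≈ 2.0113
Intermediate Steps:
O(j) = -6 + j
(O(-1*124) - 33163)/(12392 - 28945) = ((-6 - 1*124) - 33163)/(12392 - 28945) = ((-6 - 124) - 33163)/(-16553) = (-130 - 33163)*(-1/16553) = -33293*(-1/16553) = 33293/16553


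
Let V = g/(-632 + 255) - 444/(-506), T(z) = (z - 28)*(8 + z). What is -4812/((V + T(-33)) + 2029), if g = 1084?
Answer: -38247781/28232793 ≈ -1.3547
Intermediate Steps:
T(z) = (-28 + z)*(8 + z)
V = -190558/95381 (V = 1084/(-632 + 255) - 444/(-506) = 1084/(-377) - 444*(-1/506) = 1084*(-1/377) + 222/253 = -1084/377 + 222/253 = -190558/95381 ≈ -1.9979)
-4812/((V + T(-33)) + 2029) = -4812/((-190558/95381 + (-224 + (-33)**2 - 20*(-33))) + 2029) = -4812/((-190558/95381 + (-224 + 1089 + 660)) + 2029) = -4812/((-190558/95381 + 1525) + 2029) = -4812/(145265467/95381 + 2029) = -4812/338793516/95381 = -4812*95381/338793516 = -38247781/28232793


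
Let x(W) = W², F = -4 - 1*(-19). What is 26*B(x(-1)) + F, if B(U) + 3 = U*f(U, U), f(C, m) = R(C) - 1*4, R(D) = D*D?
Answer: -141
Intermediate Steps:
R(D) = D²
f(C, m) = -4 + C² (f(C, m) = C² - 1*4 = C² - 4 = -4 + C²)
F = 15 (F = -4 + 19 = 15)
B(U) = -3 + U*(-4 + U²)
26*B(x(-1)) + F = 26*(-3 + (-1)²*(-4 + ((-1)²)²)) + 15 = 26*(-3 + 1*(-4 + 1²)) + 15 = 26*(-3 + 1*(-4 + 1)) + 15 = 26*(-3 + 1*(-3)) + 15 = 26*(-3 - 3) + 15 = 26*(-6) + 15 = -156 + 15 = -141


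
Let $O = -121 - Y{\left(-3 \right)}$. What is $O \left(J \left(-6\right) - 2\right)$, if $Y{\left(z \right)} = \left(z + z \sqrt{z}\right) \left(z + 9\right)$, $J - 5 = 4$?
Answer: $5768 - 1008 i \sqrt{3} \approx 5768.0 - 1745.9 i$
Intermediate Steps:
$J = 9$ ($J = 5 + 4 = 9$)
$Y{\left(z \right)} = \left(9 + z\right) \left(z + z^{\frac{3}{2}}\right)$ ($Y{\left(z \right)} = \left(z + z^{\frac{3}{2}}\right) \left(9 + z\right) = \left(9 + z\right) \left(z + z^{\frac{3}{2}}\right)$)
$O = -103 + 18 i \sqrt{3}$ ($O = -121 - \left(\left(-3\right)^{2} + \left(-3\right)^{\frac{5}{2}} + 9 \left(-3\right) + 9 \left(-3\right)^{\frac{3}{2}}\right) = -121 - \left(9 + 9 i \sqrt{3} - 27 + 9 \left(- 3 i \sqrt{3}\right)\right) = -121 - \left(9 + 9 i \sqrt{3} - 27 - 27 i \sqrt{3}\right) = -121 - \left(-18 - 18 i \sqrt{3}\right) = -121 + \left(18 + 18 i \sqrt{3}\right) = -103 + 18 i \sqrt{3} \approx -103.0 + 31.177 i$)
$O \left(J \left(-6\right) - 2\right) = \left(-103 + 18 i \sqrt{3}\right) \left(9 \left(-6\right) - 2\right) = \left(-103 + 18 i \sqrt{3}\right) \left(-54 - 2\right) = \left(-103 + 18 i \sqrt{3}\right) \left(-56\right) = 5768 - 1008 i \sqrt{3}$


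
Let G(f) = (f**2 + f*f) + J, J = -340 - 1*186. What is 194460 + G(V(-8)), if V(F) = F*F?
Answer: 202126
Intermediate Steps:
J = -526 (J = -340 - 186 = -526)
V(F) = F**2
G(f) = -526 + 2*f**2 (G(f) = (f**2 + f*f) - 526 = (f**2 + f**2) - 526 = 2*f**2 - 526 = -526 + 2*f**2)
194460 + G(V(-8)) = 194460 + (-526 + 2*((-8)**2)**2) = 194460 + (-526 + 2*64**2) = 194460 + (-526 + 2*4096) = 194460 + (-526 + 8192) = 194460 + 7666 = 202126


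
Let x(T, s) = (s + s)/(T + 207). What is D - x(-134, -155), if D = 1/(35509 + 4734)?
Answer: 12475403/2937739 ≈ 4.2466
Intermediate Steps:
x(T, s) = 2*s/(207 + T) (x(T, s) = (2*s)/(207 + T) = 2*s/(207 + T))
D = 1/40243 ≈ 2.4849e-5
D - x(-134, -155) = 1/40243 - 2*(-155)/(207 - 134) = 1/40243 - 2*(-155)/73 = 1/40243 - 1*(-310/73) = 1/40243 + 310/73 = 12475403/2937739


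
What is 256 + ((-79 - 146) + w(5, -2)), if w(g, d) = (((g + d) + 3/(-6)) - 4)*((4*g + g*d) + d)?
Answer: 19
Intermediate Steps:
w(g, d) = (-9/2 + d + g)*(d + 4*g + d*g) (w(g, d) = (((d + g) + 3*(-⅙)) - 4)*((4*g + d*g) + d) = (((d + g) - ½) - 4)*(d + 4*g + d*g) = ((-½ + d + g) - 4)*(d + 4*g + d*g) = (-9/2 + d + g)*(d + 4*g + d*g))
256 + ((-79 - 146) + w(5, -2)) = 256 + ((-79 - 146) + ((-2)² - 18*5 + 4*5² - 9/2*(-2) - 2*5² + 5*(-2)² + (½)*(-2)*5)) = 256 + (-225 + (4 - 90 + 4*25 + 9 - 2*25 + 5*4 - 5)) = 256 + (-225 + (4 - 90 + 100 + 9 - 50 + 20 - 5)) = 256 + (-225 - 12) = 256 - 237 = 19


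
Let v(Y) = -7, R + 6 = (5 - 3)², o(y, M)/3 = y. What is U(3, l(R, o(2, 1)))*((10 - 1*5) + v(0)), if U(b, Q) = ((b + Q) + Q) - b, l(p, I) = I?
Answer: -24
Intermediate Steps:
o(y, M) = 3*y
R = -2 (R = -6 + (5 - 3)² = -6 + 2² = -6 + 4 = -2)
U(b, Q) = 2*Q (U(b, Q) = ((Q + b) + Q) - b = (b + 2*Q) - b = 2*Q)
U(3, l(R, o(2, 1)))*((10 - 1*5) + v(0)) = (2*(3*2))*((10 - 1*5) - 7) = (2*6)*((10 - 5) - 7) = 12*(5 - 7) = 12*(-2) = -24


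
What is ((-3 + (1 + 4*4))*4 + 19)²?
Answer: 5625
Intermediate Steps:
((-3 + (1 + 4*4))*4 + 19)² = ((-3 + (1 + 16))*4 + 19)² = ((-3 + 17)*4 + 19)² = (14*4 + 19)² = (56 + 19)² = 75² = 5625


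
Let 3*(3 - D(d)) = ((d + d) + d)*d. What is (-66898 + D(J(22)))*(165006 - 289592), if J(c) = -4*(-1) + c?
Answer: 8418400606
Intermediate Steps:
J(c) = 4 + c
D(d) = 3 - d² (D(d) = 3 - ((d + d) + d)*d/3 = 3 - (2*d + d)*d/3 = 3 - 3*d*d/3 = 3 - d²)
(-66898 + D(J(22)))*(165006 - 289592) = (-66898 + (3 - (4 + 22)²))*(165006 - 289592) = (-66898 + (3 - 1*26²))*(-124586) = (-66898 + (3 - 1*676))*(-124586) = (-66898 + (3 - 676))*(-124586) = (-66898 - 673)*(-124586) = -67571*(-124586) = 8418400606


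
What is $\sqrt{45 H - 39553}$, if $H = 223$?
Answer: $i \sqrt{29518} \approx 171.81 i$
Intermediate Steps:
$\sqrt{45 H - 39553} = \sqrt{45 \cdot 223 - 39553} = \sqrt{10035 - 39553} = \sqrt{-29518} = i \sqrt{29518}$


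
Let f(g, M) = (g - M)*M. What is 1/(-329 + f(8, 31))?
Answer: -1/1042 ≈ -0.00095969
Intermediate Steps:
f(g, M) = M*(g - M)
1/(-329 + f(8, 31)) = 1/(-329 + 31*(8 - 1*31)) = 1/(-329 + 31*(8 - 31)) = 1/(-329 + 31*(-23)) = 1/(-329 - 713) = 1/(-1042) = -1/1042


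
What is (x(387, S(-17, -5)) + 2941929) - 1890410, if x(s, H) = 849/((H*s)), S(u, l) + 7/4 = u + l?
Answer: 12886364213/12255 ≈ 1.0515e+6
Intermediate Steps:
S(u, l) = -7/4 + l + u (S(u, l) = -7/4 + (u + l) = -7/4 + (l + u) = -7/4 + l + u)
x(s, H) = 849/(H*s) (x(s, H) = 849*(1/(H*s)) = 849/(H*s))
(x(387, S(-17, -5)) + 2941929) - 1890410 = (849/(-7/4 - 5 - 17*387) + 2941929) - 1890410 = (849*(1/387)/(-95/4) + 2941929) - 1890410 = (849*(-4/95)*(1/387) + 2941929) - 1890410 = (-1132/12255 + 2941929) - 1890410 = 36053338763/12255 - 1890410 = 12886364213/12255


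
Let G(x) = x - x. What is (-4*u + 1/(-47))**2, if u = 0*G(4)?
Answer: 1/2209 ≈ 0.00045269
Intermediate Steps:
G(x) = 0
u = 0 (u = 0*0 = 0)
(-4*u + 1/(-47))**2 = (-4*0 + 1/(-47))**2 = (0 - 1/47)**2 = (-1/47)**2 = 1/2209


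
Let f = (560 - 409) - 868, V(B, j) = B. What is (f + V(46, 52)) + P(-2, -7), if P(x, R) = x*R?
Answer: -657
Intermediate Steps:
f = -717 (f = 151 - 868 = -717)
P(x, R) = R*x
(f + V(46, 52)) + P(-2, -7) = (-717 + 46) - 7*(-2) = -671 + 14 = -657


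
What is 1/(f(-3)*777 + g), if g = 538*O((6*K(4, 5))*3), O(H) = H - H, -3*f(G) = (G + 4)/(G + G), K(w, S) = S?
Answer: 6/259 ≈ 0.023166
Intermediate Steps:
f(G) = -(4 + G)/(6*G) (f(G) = -(G + 4)/(3*(G + G)) = -(4 + G)/(3*(2*G)) = -(4 + G)*1/(2*G)/3 = -(4 + G)/(6*G))
O(H) = 0
g = 0 (g = 538*0 = 0)
1/(f(-3)*777 + g) = 1/(((⅙)*(-4 - 1*(-3))/(-3))*777 + 0) = 1/(((⅙)*(-⅓)*(-4 + 3))*777 + 0) = 1/(((⅙)*(-⅓)*(-1))*777 + 0) = 1/((1/18)*777 + 0) = 1/(259/6 + 0) = 1/(259/6) = 6/259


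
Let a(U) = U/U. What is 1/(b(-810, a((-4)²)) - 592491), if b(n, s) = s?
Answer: -1/592490 ≈ -1.6878e-6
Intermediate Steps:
a(U) = 1
1/(b(-810, a((-4)²)) - 592491) = 1/(1 - 592491) = 1/(-592490) = -1/592490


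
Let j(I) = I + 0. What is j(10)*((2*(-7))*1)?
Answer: -140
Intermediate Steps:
j(I) = I
j(10)*((2*(-7))*1) = 10*((2*(-7))*1) = 10*(-14*1) = 10*(-14) = -140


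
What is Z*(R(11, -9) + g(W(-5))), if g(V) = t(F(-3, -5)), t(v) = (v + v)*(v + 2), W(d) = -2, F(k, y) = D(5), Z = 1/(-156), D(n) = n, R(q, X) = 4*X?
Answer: -17/78 ≈ -0.21795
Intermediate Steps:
Z = -1/156 ≈ -0.0064103
F(k, y) = 5
t(v) = 2*v*(2 + v) (t(v) = (2*v)*(2 + v) = 2*v*(2 + v))
g(V) = 70 (g(V) = 2*5*(2 + 5) = 2*5*7 = 70)
Z*(R(11, -9) + g(W(-5))) = -(4*(-9) + 70)/156 = -(-36 + 70)/156 = -1/156*34 = -17/78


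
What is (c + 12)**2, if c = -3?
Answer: 81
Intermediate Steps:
(c + 12)**2 = (-3 + 12)**2 = 9**2 = 81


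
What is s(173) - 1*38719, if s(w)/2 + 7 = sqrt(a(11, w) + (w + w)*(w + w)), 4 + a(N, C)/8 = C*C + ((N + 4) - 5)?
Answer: -38733 + 4*sqrt(89799) ≈ -37534.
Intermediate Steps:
a(N, C) = -40 + 8*N + 8*C**2 (a(N, C) = -32 + 8*(C*C + ((N + 4) - 5)) = -32 + 8*(C**2 + ((4 + N) - 5)) = -32 + 8*(C**2 + (-1 + N)) = -32 + 8*(-1 + N + C**2) = -32 + (-8 + 8*N + 8*C**2) = -40 + 8*N + 8*C**2)
s(w) = -14 + 2*sqrt(48 + 12*w**2) (s(w) = -14 + 2*sqrt((-40 + 8*11 + 8*w**2) + (w + w)*(w + w)) = -14 + 2*sqrt((-40 + 88 + 8*w**2) + (2*w)*(2*w)) = -14 + 2*sqrt((48 + 8*w**2) + 4*w**2) = -14 + 2*sqrt(48 + 12*w**2))
s(173) - 1*38719 = (-14 + 4*sqrt(12 + 3*173**2)) - 1*38719 = (-14 + 4*sqrt(12 + 3*29929)) - 38719 = (-14 + 4*sqrt(12 + 89787)) - 38719 = (-14 + 4*sqrt(89799)) - 38719 = -38733 + 4*sqrt(89799)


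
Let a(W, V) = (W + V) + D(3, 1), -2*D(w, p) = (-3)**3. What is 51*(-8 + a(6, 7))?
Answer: 1887/2 ≈ 943.50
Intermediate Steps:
D(w, p) = 27/2 (D(w, p) = -1/2*(-3)**3 = -1/2*(-27) = 27/2)
a(W, V) = 27/2 + V + W (a(W, V) = (W + V) + 27/2 = (V + W) + 27/2 = 27/2 + V + W)
51*(-8 + a(6, 7)) = 51*(-8 + (27/2 + 7 + 6)) = 51*(-8 + 53/2) = 51*(37/2) = 1887/2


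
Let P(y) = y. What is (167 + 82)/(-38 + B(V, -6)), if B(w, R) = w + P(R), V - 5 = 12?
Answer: -83/9 ≈ -9.2222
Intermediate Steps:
V = 17 (V = 5 + 12 = 17)
B(w, R) = R + w (B(w, R) = w + R = R + w)
(167 + 82)/(-38 + B(V, -6)) = (167 + 82)/(-38 + (-6 + 17)) = 249/(-38 + 11) = 249/(-27) = 249*(-1/27) = -83/9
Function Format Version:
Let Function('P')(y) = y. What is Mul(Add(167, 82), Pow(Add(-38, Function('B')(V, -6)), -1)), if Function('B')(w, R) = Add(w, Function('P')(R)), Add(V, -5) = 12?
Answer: Rational(-83, 9) ≈ -9.2222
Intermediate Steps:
V = 17 (V = Add(5, 12) = 17)
Function('B')(w, R) = Add(R, w) (Function('B')(w, R) = Add(w, R) = Add(R, w))
Mul(Add(167, 82), Pow(Add(-38, Function('B')(V, -6)), -1)) = Mul(Add(167, 82), Pow(Add(-38, Add(-6, 17)), -1)) = Mul(249, Pow(Add(-38, 11), -1)) = Mul(249, Pow(-27, -1)) = Mul(249, Rational(-1, 27)) = Rational(-83, 9)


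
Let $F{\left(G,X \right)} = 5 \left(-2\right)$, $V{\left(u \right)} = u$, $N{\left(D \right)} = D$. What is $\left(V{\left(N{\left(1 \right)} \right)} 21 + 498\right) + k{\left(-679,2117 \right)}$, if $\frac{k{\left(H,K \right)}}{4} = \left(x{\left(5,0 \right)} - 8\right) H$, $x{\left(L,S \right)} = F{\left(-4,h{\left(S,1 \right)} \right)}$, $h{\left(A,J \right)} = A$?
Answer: $49407$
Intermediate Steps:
$F{\left(G,X \right)} = -10$
$x{\left(L,S \right)} = -10$
$k{\left(H,K \right)} = - 72 H$ ($k{\left(H,K \right)} = 4 \left(-10 - 8\right) H = 4 \left(- 18 H\right) = - 72 H$)
$\left(V{\left(N{\left(1 \right)} \right)} 21 + 498\right) + k{\left(-679,2117 \right)} = \left(1 \cdot 21 + 498\right) - -48888 = \left(21 + 498\right) + 48888 = 519 + 48888 = 49407$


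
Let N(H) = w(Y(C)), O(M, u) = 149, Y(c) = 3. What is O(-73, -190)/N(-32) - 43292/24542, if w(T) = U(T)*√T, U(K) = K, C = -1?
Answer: -21646/12271 + 149*√3/9 ≈ 26.911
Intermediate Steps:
w(T) = T^(3/2) (w(T) = T*√T = T^(3/2))
N(H) = 3*√3 (N(H) = 3^(3/2) = 3*√3)
O(-73, -190)/N(-32) - 43292/24542 = 149/((3*√3)) - 43292/24542 = 149*(√3/9) - 43292*1/24542 = 149*√3/9 - 21646/12271 = -21646/12271 + 149*√3/9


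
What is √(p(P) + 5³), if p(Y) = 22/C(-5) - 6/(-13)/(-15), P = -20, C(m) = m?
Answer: √509405/65 ≈ 10.980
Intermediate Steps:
p(Y) = -288/65 (p(Y) = 22/(-5) - 6/(-13)/(-15) = 22*(-⅕) - 6*(-1/13)*(-1/15) = -22/5 + (6/13)*(-1/15) = -22/5 - 2/65 = -288/65)
√(p(P) + 5³) = √(-288/65 + 5³) = √(-288/65 + 125) = √(7837/65) = √509405/65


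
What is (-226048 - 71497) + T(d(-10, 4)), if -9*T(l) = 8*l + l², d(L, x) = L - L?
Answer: -297545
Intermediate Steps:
d(L, x) = 0
T(l) = -8*l/9 - l²/9 (T(l) = -(8*l + l²)/9 = -(l² + 8*l)/9 = -8*l/9 - l²/9)
(-226048 - 71497) + T(d(-10, 4)) = (-226048 - 71497) - ⅑*0*(8 + 0) = -297545 - ⅑*0*8 = -297545 + 0 = -297545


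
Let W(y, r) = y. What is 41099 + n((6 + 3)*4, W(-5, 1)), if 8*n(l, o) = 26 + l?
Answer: 164427/4 ≈ 41107.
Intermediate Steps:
n(l, o) = 13/4 + l/8 (n(l, o) = (26 + l)/8 = 13/4 + l/8)
41099 + n((6 + 3)*4, W(-5, 1)) = 41099 + (13/4 + ((6 + 3)*4)/8) = 41099 + (13/4 + (9*4)/8) = 41099 + (13/4 + (⅛)*36) = 41099 + (13/4 + 9/2) = 41099 + 31/4 = 164427/4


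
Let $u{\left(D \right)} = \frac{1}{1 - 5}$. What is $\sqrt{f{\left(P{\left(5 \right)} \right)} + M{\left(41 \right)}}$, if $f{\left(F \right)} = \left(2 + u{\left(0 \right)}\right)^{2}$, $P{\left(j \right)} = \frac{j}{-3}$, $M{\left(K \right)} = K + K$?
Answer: $\frac{\sqrt{1361}}{4} \approx 9.2229$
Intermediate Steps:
$u{\left(D \right)} = - \frac{1}{4}$ ($u{\left(D \right)} = \frac{1}{-4} = - \frac{1}{4}$)
$M{\left(K \right)} = 2 K$
$P{\left(j \right)} = - \frac{j}{3}$ ($P{\left(j \right)} = j \left(- \frac{1}{3}\right) = - \frac{j}{3}$)
$f{\left(F \right)} = \frac{49}{16}$ ($f{\left(F \right)} = \left(2 - \frac{1}{4}\right)^{2} = \left(\frac{7}{4}\right)^{2} = \frac{49}{16}$)
$\sqrt{f{\left(P{\left(5 \right)} \right)} + M{\left(41 \right)}} = \sqrt{\frac{49}{16} + 2 \cdot 41} = \sqrt{\frac{49}{16} + 82} = \sqrt{\frac{1361}{16}} = \frac{\sqrt{1361}}{4}$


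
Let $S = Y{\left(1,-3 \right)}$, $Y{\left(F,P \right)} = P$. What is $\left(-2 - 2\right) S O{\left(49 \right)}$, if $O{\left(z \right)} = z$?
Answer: $588$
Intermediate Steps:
$S = -3$
$\left(-2 - 2\right) S O{\left(49 \right)} = \left(-2 - 2\right) \left(-3\right) 49 = \left(-4\right) \left(-3\right) 49 = 12 \cdot 49 = 588$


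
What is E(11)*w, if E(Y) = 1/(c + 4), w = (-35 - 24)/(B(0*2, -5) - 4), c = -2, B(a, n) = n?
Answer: 59/18 ≈ 3.2778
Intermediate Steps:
w = 59/9 (w = (-35 - 24)/(-5 - 4) = -59/(-9) = -59*(-⅑) = 59/9 ≈ 6.5556)
E(Y) = ½ (E(Y) = 1/(-2 + 4) = 1/2 = ½)
E(11)*w = (½)*(59/9) = 59/18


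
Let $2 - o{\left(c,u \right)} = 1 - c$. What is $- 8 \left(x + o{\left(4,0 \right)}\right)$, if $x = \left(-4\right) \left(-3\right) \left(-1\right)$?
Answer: $56$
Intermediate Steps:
$x = -12$ ($x = 12 \left(-1\right) = -12$)
$o{\left(c,u \right)} = 1 + c$ ($o{\left(c,u \right)} = 2 - \left(1 - c\right) = 2 + \left(-1 + c\right) = 1 + c$)
$- 8 \left(x + o{\left(4,0 \right)}\right) = - 8 \left(-12 + \left(1 + 4\right)\right) = - 8 \left(-12 + 5\right) = \left(-8\right) \left(-7\right) = 56$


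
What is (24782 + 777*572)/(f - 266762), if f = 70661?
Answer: -469226/196101 ≈ -2.3928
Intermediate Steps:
(24782 + 777*572)/(f - 266762) = (24782 + 777*572)/(70661 - 266762) = (24782 + 444444)/(-196101) = 469226*(-1/196101) = -469226/196101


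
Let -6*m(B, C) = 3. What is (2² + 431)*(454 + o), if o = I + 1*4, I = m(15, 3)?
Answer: 398025/2 ≈ 1.9901e+5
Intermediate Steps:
m(B, C) = -½ (m(B, C) = -⅙*3 = -½)
I = -½ ≈ -0.50000
o = 7/2 (o = -½ + 1*4 = -½ + 4 = 7/2 ≈ 3.5000)
(2² + 431)*(454 + o) = (2² + 431)*(454 + 7/2) = (4 + 431)*(915/2) = 435*(915/2) = 398025/2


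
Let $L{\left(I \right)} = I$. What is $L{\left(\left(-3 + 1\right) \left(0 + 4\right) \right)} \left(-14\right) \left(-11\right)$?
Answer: $-1232$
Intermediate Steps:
$L{\left(\left(-3 + 1\right) \left(0 + 4\right) \right)} \left(-14\right) \left(-11\right) = \left(-3 + 1\right) \left(0 + 4\right) \left(-14\right) \left(-11\right) = \left(-2\right) 4 \left(-14\right) \left(-11\right) = \left(-8\right) \left(-14\right) \left(-11\right) = 112 \left(-11\right) = -1232$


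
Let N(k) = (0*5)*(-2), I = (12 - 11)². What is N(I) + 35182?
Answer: 35182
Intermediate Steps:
I = 1 (I = 1² = 1)
N(k) = 0 (N(k) = 0*(-2) = 0)
N(I) + 35182 = 0 + 35182 = 35182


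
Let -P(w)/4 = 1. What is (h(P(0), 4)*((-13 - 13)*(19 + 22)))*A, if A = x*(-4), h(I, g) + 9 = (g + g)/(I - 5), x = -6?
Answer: 758992/3 ≈ 2.5300e+5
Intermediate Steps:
P(w) = -4 (P(w) = -4*1 = -4)
h(I, g) = -9 + 2*g/(-5 + I) (h(I, g) = -9 + (g + g)/(I - 5) = -9 + (2*g)/(-5 + I) = -9 + 2*g/(-5 + I))
A = 24 (A = -6*(-4) = 24)
(h(P(0), 4)*((-13 - 13)*(19 + 22)))*A = (((45 - 9*(-4) + 2*4)/(-5 - 4))*((-13 - 13)*(19 + 22)))*24 = (((45 + 36 + 8)/(-9))*(-26*41))*24 = (-⅑*89*(-1066))*24 = -89/9*(-1066)*24 = (94874/9)*24 = 758992/3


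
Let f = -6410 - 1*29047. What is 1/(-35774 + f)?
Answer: -1/71231 ≈ -1.4039e-5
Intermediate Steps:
f = -35457 (f = -6410 - 29047 = -35457)
1/(-35774 + f) = 1/(-35774 - 35457) = 1/(-71231) = -1/71231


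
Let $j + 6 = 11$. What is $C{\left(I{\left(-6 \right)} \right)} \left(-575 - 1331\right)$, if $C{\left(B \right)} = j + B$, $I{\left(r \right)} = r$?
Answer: $1906$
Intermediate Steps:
$j = 5$ ($j = -6 + 11 = 5$)
$C{\left(B \right)} = 5 + B$
$C{\left(I{\left(-6 \right)} \right)} \left(-575 - 1331\right) = \left(5 - 6\right) \left(-575 - 1331\right) = \left(-1\right) \left(-1906\right) = 1906$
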